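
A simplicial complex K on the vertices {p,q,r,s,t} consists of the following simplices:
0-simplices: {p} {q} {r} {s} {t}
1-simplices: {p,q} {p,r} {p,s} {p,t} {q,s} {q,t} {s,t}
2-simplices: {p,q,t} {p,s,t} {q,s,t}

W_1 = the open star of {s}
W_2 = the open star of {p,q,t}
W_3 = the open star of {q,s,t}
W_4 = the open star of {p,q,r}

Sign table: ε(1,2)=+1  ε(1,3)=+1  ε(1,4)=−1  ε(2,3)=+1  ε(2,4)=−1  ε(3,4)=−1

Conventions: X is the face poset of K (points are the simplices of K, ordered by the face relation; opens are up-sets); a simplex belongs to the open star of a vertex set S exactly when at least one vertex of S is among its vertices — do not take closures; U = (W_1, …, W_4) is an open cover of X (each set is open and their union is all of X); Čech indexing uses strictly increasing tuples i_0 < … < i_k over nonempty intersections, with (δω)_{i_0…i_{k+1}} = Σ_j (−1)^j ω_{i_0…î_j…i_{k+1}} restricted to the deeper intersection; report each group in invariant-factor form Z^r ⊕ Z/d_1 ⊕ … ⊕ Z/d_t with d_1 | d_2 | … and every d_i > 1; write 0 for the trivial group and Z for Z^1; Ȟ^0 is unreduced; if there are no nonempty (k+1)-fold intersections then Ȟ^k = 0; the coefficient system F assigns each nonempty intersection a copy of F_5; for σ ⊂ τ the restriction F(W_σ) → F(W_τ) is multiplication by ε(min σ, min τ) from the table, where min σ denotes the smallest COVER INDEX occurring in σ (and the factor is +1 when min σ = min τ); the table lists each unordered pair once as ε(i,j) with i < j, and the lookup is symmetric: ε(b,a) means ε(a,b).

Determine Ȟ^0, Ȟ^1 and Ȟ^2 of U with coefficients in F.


nerve of the cover:
  W1={{s},{p,s},{q,s},{s,t},{p,s,t},{q,s,t}} W2={{p},{q},{t},{p,q},{p,r},{p,s},{p,t},{q,s},{q,t},{s,t},{p,q,t},{p,s,t},{q,s,t}} W3={{q},{s},{t},{p,q},{p,s},{p,t},{q,s},{q,t},{s,t},{p,q,t},{p,s,t},{q,s,t}} W4={{p},{q},{r},{p,q},{p,r},{p,s},{p,t},{q,s},{q,t},{p,q,t},{p,s,t},{q,s,t}}
  W12={{p,s},{q,s},{s,t},{p,s,t},{q,s,t}} W13={{s},{p,s},{q,s},{s,t},{p,s,t},{q,s,t}} W14={{p,s},{q,s},{p,s,t},{q,s,t}} W23={{q},{t},{p,q},{p,s},{p,t},{q,s},{q,t},{s,t},{p,q,t},{p,s,t},{q,s,t}} W24={{p},{q},{p,q},{p,r},{p,s},{p,t},{q,s},{q,t},{p,q,t},{p,s,t},{q,s,t}} W34={{q},{p,q},{p,s},{p,t},{q,s},{q,t},{p,q,t},{p,s,t},{q,s,t}}
  W123={{p,s},{q,s},{s,t},{p,s,t},{q,s,t}} W124={{p,s},{q,s},{p,s,t},{q,s,t}} W134={{p,s},{q,s},{p,s,t},{q,s,t}} W234={{q},{p,q},{p,s},{p,t},{q,s},{q,t},{p,q,t},{p,s,t},{q,s,t}}
  W1234={{p,s},{q,s},{p,s,t},{q,s,t}}
C dims 4,6,4,1; δ0: rk_F5 3; δ1: rk_F5 3; δ2: rk_F5 1
Ȟ^0 = (4 − 3) − 0 = 1, so Ȟ^0 ≅ Z/5
Ȟ^1 = (6 − 3) − 3 = 0, so Ȟ^1 ≅ 0
Ȟ^2 = (4 − 1) − 3 = 0, so Ȟ^2 ≅ 0

Ȟ^0(U;F) ≅ Z/5, Ȟ^1(U;F) ≅ 0 and Ȟ^2(U;F) ≅ 0


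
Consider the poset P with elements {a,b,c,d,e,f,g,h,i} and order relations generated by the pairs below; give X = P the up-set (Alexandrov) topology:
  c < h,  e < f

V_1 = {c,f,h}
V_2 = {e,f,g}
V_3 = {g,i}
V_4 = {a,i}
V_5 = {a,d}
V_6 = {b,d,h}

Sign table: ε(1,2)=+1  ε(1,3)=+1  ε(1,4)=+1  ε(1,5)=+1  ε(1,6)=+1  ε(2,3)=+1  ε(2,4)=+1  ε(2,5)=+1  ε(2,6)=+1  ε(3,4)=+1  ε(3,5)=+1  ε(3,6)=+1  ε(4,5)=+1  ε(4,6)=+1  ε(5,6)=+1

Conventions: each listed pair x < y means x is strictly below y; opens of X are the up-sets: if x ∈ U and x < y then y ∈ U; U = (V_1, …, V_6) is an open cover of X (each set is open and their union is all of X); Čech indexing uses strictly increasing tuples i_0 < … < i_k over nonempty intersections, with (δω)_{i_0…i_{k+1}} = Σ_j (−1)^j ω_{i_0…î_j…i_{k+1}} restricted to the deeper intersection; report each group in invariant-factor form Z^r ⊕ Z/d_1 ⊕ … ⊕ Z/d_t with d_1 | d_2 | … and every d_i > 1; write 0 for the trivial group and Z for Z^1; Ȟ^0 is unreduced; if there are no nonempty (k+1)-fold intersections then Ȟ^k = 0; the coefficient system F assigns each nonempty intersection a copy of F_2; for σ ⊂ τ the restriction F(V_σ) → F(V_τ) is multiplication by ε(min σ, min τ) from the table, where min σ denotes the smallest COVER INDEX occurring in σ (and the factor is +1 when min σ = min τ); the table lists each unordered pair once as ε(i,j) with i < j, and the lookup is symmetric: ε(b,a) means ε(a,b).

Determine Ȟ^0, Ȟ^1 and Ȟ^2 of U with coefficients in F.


Ȟ^0 ≅ Z/2, Ȟ^1 ≅ Z/2, Ȟ^2 ≅ 0

nonempty intersections:
  V12={f} V16={h} V23={g} V34={i} V45={a} V56={d}
C dims 6,6; δ0: rk_F2 5
Ȟ^0: (6−5)−0=1 ⇒ Z/2
Ȟ^1: (6−0)−5=1 ⇒ Z/2
Ȟ^2: (0−0)−0=0 ⇒ 0


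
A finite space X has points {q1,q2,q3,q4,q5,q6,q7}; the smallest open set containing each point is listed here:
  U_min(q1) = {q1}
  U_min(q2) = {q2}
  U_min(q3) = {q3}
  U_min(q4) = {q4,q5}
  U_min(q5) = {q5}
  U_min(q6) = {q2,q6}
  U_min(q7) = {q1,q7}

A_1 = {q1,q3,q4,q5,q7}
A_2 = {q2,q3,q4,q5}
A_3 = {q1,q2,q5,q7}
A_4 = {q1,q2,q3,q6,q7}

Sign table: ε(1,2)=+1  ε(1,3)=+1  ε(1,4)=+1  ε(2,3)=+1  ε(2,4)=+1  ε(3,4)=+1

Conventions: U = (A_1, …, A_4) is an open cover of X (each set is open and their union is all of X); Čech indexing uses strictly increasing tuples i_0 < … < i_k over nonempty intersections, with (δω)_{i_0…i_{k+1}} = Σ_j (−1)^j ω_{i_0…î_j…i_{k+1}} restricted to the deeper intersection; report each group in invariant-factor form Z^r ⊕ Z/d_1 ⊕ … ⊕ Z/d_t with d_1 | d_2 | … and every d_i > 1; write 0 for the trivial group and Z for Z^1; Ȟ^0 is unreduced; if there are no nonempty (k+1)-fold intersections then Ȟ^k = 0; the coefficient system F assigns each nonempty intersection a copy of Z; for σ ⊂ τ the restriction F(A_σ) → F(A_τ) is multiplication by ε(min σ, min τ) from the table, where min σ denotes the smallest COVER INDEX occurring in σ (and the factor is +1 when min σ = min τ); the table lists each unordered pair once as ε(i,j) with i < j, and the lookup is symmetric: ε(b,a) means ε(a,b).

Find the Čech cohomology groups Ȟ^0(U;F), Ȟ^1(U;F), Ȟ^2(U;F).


cover nerve:
  A12={q3,q4,q5} A13={q1,q5,q7} A14={q1,q3,q7} A23={q2,q5} A24={q2,q3} A34={q1,q2,q7}
  A123={q5} A124={q3} A134={q1,q7} A234={q2}
C dims 4,6,4; δ0: rk 3, SNF 1^3; δ1: rk 3, SNF 1^3
Ȟ^0: (4−3)−0=1 ⇒ Z
Ȟ^1: (6−3)−3=0 ⇒ 0
Ȟ^2: (4−0)−3=1 ⇒ Z

Ȟ^0 ≅ Z,  Ȟ^1 ≅ 0,  Ȟ^2 ≅ Z


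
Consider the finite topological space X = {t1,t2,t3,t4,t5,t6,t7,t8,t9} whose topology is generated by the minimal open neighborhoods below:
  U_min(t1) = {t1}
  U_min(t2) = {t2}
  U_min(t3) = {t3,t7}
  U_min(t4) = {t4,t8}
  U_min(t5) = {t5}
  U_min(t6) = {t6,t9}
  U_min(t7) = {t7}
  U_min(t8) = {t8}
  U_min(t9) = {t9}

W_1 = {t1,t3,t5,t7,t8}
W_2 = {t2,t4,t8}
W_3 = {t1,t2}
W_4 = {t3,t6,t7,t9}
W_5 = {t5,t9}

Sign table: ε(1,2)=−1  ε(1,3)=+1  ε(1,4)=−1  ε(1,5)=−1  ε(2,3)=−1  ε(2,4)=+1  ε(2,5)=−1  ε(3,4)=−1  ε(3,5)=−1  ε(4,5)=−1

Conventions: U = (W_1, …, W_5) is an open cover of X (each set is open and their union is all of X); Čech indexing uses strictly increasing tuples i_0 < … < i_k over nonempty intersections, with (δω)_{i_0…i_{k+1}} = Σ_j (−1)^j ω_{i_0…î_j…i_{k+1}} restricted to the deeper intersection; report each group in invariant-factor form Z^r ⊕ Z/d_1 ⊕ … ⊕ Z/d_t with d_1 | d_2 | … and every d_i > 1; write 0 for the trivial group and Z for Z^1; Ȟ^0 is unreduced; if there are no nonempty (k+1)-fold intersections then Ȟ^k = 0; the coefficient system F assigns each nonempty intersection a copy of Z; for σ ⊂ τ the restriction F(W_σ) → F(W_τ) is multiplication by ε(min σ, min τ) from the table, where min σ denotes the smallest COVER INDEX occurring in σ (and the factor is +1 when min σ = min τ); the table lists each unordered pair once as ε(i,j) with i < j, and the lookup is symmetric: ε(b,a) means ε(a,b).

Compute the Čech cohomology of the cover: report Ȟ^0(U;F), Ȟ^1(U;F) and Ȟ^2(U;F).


Ȟ^0 = 0; Ȟ^1 = Z ⊕ Z/2; Ȟ^2 = 0

nonempty intersections:
  W12={t8} W13={t1} W14={t3,t7} W15={t5} W23={t2} W45={t9}
C dims 5,6; δ0: rk 5, SNF 1^4·2
Ȟ^0: (5−5)−0=0 ⇒ 0
Ȟ^1: (6−0)−5=1 plus torsion [2] ⇒ Z ⊕ Z/2
Ȟ^2: (0−0)−0=0 ⇒ 0


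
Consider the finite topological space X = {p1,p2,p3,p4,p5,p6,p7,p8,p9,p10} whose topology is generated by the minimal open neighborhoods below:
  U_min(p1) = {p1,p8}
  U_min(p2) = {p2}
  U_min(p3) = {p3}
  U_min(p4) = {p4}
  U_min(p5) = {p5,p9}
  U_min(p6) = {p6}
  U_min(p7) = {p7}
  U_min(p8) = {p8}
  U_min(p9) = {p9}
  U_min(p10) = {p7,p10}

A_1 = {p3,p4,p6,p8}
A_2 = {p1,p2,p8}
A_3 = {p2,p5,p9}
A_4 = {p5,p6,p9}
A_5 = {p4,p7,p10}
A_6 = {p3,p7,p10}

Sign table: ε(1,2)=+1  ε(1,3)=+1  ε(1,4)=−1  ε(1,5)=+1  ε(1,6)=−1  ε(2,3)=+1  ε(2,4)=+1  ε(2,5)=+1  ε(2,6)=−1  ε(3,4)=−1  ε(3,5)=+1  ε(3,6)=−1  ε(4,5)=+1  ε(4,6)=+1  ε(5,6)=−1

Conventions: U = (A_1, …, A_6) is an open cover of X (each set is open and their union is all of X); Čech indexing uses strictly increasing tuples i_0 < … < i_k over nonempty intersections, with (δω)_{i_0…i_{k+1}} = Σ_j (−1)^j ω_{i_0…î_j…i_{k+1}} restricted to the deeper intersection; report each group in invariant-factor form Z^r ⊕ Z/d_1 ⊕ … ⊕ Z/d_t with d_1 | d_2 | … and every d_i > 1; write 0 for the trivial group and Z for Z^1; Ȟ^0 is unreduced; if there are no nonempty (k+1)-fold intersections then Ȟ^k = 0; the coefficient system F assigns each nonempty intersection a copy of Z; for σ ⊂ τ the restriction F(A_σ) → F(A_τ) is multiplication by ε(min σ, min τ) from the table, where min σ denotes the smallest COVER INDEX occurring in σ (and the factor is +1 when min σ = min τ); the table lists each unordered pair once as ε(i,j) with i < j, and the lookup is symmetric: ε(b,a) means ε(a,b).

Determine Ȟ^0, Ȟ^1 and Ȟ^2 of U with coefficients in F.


nonempty intersections:
  A12={p8} A14={p6} A15={p4} A16={p3} A23={p2} A34={p5,p9} A56={p7,p10}
C dims 6,7; δ0: rk 5, SNF 1^5
Ȟ^0: (6−5)−0=1 ⇒ Z
Ȟ^1: (7−0)−5=2 ⇒ Z^2
Ȟ^2: (0−0)−0=0 ⇒ 0

Ȟ^0 ≅ Z; Ȟ^1 ≅ Z^2; Ȟ^2 ≅ 0


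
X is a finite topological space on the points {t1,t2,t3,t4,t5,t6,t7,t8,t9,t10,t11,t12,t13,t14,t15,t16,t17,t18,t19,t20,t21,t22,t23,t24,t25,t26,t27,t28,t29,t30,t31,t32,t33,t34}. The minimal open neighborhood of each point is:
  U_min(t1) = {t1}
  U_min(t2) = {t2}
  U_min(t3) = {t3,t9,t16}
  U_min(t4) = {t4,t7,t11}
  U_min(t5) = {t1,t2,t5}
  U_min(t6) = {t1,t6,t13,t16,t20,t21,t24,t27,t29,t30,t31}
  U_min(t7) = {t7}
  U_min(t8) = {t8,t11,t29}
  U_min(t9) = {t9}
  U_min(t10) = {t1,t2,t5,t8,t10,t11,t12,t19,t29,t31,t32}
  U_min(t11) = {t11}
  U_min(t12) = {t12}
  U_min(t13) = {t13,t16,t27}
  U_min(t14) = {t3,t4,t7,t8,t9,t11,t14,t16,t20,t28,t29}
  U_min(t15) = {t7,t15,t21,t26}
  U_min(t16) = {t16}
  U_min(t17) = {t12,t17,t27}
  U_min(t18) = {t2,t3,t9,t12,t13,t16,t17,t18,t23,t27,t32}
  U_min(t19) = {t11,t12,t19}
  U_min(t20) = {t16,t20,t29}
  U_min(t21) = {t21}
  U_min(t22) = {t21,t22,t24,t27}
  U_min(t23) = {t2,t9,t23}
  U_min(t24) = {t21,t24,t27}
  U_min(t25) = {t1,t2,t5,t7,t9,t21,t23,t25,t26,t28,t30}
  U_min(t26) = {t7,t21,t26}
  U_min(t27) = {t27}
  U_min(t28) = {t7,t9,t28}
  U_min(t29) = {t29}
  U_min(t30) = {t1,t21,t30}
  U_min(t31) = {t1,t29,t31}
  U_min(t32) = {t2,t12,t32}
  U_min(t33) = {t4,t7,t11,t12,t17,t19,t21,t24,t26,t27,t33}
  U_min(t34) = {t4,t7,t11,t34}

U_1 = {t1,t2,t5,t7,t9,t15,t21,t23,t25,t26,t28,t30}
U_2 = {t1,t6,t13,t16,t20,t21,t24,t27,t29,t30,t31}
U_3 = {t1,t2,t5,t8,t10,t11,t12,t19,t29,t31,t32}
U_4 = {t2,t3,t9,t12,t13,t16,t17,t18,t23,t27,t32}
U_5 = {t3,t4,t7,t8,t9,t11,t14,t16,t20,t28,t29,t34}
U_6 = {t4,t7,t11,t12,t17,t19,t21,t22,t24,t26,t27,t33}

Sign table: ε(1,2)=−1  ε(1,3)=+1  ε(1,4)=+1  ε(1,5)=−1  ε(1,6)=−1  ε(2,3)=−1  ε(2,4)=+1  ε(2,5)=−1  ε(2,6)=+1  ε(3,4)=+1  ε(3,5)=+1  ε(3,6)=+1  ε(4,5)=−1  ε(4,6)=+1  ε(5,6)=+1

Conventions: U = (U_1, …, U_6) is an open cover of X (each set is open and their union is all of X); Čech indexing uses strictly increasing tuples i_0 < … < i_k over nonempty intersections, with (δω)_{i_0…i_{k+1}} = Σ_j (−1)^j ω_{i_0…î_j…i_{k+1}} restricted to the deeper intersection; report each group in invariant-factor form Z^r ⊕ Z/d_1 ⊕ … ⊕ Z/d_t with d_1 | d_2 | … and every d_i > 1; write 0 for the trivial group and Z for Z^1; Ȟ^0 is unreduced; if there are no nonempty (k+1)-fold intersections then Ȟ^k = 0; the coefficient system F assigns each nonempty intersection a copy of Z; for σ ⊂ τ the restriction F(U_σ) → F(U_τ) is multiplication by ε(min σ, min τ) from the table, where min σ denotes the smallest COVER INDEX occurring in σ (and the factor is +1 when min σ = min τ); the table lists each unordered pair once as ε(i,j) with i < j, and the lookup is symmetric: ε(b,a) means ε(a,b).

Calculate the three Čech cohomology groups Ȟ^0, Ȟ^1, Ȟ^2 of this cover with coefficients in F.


Ȟ^0 ≅ 0; Ȟ^1 ≅ Z/2; Ȟ^2 ≅ Z

cover nerve:
  U12={t1,t21,t30} U13={t1,t2,t5} U14={t2,t9,t23} U15={t7,t9,t28} U16={t7,t21,t26} U23={t1,t29,t31} U24={t13,t16,t27} U25={t16,t20,t29} U26={t21,t24,t27} U34={t2,t12,t32} U35={t8,t11,t29} U36={t11,t12,t19} U45={t3,t9,t16} U46={t12,t17,t27} U56={t4,t7,t11}
  U123={t1} U126={t21} U134={t2} U145={t9} U156={t7} U235={t29} U245={t16} U246={t27} U346={t12} U356={t11}
C dims 6,15,10; δ0: rk 6, SNF 1^5·2; δ1: rk 9, SNF 1^9
Ȟ^0: (6−6)−0=0 ⇒ 0
Ȟ^1: (15−9)−6=0 plus torsion [2] ⇒ Z/2
Ȟ^2: (10−0)−9=1 ⇒ Z


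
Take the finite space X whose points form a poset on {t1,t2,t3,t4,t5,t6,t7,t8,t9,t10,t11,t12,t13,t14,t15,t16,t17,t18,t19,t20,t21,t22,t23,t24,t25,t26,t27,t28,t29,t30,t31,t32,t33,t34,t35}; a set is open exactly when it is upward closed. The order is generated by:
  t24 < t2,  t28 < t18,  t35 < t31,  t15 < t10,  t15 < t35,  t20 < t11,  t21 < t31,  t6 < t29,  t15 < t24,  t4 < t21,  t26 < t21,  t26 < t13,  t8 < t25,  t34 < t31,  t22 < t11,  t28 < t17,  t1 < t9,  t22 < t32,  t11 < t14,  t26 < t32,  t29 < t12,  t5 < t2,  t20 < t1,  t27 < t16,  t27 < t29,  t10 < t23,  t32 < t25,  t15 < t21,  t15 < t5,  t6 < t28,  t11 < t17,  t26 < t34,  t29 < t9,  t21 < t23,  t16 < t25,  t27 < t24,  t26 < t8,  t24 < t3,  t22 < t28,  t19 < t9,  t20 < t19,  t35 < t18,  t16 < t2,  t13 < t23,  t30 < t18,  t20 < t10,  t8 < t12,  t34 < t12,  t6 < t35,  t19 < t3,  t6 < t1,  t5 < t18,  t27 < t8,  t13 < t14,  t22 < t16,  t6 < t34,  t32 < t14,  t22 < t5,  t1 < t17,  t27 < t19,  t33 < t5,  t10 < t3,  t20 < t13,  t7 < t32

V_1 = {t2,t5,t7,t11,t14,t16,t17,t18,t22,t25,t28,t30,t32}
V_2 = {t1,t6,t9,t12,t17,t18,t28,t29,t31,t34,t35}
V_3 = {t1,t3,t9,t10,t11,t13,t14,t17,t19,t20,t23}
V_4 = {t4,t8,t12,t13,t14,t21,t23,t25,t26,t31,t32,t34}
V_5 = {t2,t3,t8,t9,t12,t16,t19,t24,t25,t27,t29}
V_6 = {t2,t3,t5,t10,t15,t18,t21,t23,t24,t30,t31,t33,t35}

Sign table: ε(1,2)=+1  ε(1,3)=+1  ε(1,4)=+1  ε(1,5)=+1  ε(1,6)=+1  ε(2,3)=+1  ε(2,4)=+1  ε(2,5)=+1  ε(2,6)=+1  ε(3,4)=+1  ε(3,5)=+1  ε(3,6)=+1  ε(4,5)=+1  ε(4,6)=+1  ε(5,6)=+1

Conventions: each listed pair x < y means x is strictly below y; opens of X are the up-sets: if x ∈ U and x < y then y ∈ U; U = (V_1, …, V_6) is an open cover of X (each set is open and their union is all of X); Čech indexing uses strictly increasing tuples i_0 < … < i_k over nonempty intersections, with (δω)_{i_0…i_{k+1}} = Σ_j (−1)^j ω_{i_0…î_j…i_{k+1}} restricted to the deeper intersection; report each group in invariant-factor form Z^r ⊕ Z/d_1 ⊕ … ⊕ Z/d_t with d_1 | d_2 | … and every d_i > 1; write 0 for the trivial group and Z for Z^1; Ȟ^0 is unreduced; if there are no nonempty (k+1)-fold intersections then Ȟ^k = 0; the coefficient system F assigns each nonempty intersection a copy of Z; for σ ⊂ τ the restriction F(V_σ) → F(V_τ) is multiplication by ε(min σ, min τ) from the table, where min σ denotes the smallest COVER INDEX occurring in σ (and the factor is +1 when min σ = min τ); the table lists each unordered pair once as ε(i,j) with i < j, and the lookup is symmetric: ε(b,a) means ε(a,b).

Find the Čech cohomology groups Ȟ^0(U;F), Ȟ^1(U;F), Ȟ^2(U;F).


Ȟ^0 ≅ Z, Ȟ^1 ≅ 0 and Ȟ^2 ≅ Z/2

nonempty intersections:
  V12={t17,t18,t28} V13={t11,t14,t17} V14={t14,t25,t32} V15={t2,t16,t25} V16={t2,t5,t18,t30} V23={t1,t9,t17} V24={t12,t31,t34} V25={t9,t12,t29} V26={t18,t31,t35} V34={t13,t14,t23} V35={t3,t9,t19} V36={t3,t10,t23} V45={t8,t12,t25} V46={t21,t23,t31} V56={t2,t3,t24}
  V123={t17} V126={t18} V134={t14} V145={t25} V156={t2} V235={t9} V245={t12} V246={t31} V346={t23} V356={t3}
C dims 6,15,10; δ0: rk 5, SNF 1^5; δ1: rk 10, SNF 1^9·2
Ȟ^0: (6−5)−0=1 ⇒ Z
Ȟ^1: (15−10)−5=0 ⇒ 0
Ȟ^2: (10−0)−10=0 plus torsion [2] ⇒ Z/2


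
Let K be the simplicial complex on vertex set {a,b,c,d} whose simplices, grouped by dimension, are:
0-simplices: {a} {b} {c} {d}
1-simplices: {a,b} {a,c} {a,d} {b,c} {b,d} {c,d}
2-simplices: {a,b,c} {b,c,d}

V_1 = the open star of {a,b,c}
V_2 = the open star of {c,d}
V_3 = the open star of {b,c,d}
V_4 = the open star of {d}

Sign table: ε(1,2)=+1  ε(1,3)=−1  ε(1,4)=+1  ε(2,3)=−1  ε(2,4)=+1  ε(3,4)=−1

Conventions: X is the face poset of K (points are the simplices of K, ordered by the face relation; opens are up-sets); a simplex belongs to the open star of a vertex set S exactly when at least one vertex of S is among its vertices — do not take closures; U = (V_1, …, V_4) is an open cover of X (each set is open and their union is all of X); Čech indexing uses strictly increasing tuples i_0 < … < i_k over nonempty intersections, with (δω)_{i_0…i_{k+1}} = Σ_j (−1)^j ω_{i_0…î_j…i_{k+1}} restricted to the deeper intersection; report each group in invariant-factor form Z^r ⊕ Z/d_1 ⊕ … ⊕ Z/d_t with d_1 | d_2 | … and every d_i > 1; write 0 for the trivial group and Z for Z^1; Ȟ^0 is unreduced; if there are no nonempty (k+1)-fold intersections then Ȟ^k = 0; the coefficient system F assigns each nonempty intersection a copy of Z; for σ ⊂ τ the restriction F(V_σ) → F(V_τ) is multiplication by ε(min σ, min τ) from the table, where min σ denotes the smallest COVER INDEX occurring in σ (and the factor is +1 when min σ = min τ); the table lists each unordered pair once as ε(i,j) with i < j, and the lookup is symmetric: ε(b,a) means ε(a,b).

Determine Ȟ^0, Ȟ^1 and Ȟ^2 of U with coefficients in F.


Ȟ^0 = Z, Ȟ^1 = 0 and Ȟ^2 = 0

nerve of the cover:
  V1={{a},{b},{c},{a,b},{a,c},{a,d},{b,c},{b,d},{c,d},{a,b,c},{b,c,d}} V2={{c},{d},{a,c},{a,d},{b,c},{b,d},{c,d},{a,b,c},{b,c,d}} V3={{b},{c},{d},{a,b},{a,c},{a,d},{b,c},{b,d},{c,d},{a,b,c},{b,c,d}} V4={{d},{a,d},{b,d},{c,d},{b,c,d}}
  V12={{c},{a,c},{a,d},{b,c},{b,d},{c,d},{a,b,c},{b,c,d}} V13={{b},{c},{a,b},{a,c},{a,d},{b,c},{b,d},{c,d},{a,b,c},{b,c,d}} V14={{a,d},{b,d},{c,d},{b,c,d}} V23={{c},{d},{a,c},{a,d},{b,c},{b,d},{c,d},{a,b,c},{b,c,d}} V24={{d},{a,d},{b,d},{c,d},{b,c,d}} V34={{d},{a,d},{b,d},{c,d},{b,c,d}}
  V123={{c},{a,c},{a,d},{b,c},{b,d},{c,d},{a,b,c},{b,c,d}} V124={{a,d},{b,d},{c,d},{b,c,d}} V134={{a,d},{b,d},{c,d},{b,c,d}} V234={{d},{a,d},{b,d},{c,d},{b,c,d}}
  V1234={{a,d},{b,d},{c,d},{b,c,d}}
C dims 4,6,4,1; δ0: rk 3, SNF 1^3; δ1: rk 3, SNF 1^3; δ2: rk 1, SNF 1^1
Ȟ^0 = (4 − 3) − 0 = 1, so Ȟ^0 ≅ Z
Ȟ^1 = (6 − 3) − 3 = 0, so Ȟ^1 ≅ 0
Ȟ^2 = (4 − 1) − 3 = 0, so Ȟ^2 ≅ 0


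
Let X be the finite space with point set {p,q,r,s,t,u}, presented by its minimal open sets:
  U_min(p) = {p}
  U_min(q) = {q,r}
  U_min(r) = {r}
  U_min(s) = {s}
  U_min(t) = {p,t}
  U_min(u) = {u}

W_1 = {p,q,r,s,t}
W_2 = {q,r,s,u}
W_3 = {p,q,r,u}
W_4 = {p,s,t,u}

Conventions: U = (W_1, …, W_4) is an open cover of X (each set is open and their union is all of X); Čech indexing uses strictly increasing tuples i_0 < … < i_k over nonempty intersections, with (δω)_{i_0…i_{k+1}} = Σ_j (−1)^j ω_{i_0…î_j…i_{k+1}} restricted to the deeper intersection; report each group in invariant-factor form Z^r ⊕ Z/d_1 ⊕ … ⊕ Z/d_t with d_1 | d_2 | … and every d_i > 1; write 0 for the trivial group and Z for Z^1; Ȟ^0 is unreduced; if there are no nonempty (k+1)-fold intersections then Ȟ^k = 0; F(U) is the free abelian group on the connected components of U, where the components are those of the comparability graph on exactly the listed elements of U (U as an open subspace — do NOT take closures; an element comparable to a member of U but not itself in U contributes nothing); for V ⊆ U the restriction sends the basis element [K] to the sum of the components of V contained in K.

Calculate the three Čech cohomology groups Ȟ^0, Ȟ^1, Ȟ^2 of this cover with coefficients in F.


Ȟ^0 ≅ Z^4, Ȟ^1 ≅ 0, Ȟ^2 ≅ 0

nerve simplices:
  W12={q,r,s} W13={p,q,r} W14={p,s,t} W23={q,r,u} W24={s,u} W34={p,u}
  W123={q,r} W124={s} W134={p} W234={u}
components per intersection:
  W1: {p,t} {q,r} {s}
  W2: {q,r} {s} {u}
  W3: {p} {q,r} {u}
  W4: {p,t} {s} {u}
  W12: {q,r} {s}
  W13: {p} {q,r}
  W14: {p,t} {s}
  W23: {q,r} {u}
  W24: {s} {u}
  W34: {p} {u}
  W123: {q,r}
  W124: {s}
  W134: {p}
  W234: {u}
C dims 12,12,4; δ0: rk 8, SNF 1^8; δ1: rk 4, SNF 1^4
degree 0: 12−8−0 = 4 → Ȟ^0 ≅ Z^4
degree 1: 12−4−8 = 0 → Ȟ^1 ≅ 0
degree 2: 4−0−4 = 0 → Ȟ^2 ≅ 0


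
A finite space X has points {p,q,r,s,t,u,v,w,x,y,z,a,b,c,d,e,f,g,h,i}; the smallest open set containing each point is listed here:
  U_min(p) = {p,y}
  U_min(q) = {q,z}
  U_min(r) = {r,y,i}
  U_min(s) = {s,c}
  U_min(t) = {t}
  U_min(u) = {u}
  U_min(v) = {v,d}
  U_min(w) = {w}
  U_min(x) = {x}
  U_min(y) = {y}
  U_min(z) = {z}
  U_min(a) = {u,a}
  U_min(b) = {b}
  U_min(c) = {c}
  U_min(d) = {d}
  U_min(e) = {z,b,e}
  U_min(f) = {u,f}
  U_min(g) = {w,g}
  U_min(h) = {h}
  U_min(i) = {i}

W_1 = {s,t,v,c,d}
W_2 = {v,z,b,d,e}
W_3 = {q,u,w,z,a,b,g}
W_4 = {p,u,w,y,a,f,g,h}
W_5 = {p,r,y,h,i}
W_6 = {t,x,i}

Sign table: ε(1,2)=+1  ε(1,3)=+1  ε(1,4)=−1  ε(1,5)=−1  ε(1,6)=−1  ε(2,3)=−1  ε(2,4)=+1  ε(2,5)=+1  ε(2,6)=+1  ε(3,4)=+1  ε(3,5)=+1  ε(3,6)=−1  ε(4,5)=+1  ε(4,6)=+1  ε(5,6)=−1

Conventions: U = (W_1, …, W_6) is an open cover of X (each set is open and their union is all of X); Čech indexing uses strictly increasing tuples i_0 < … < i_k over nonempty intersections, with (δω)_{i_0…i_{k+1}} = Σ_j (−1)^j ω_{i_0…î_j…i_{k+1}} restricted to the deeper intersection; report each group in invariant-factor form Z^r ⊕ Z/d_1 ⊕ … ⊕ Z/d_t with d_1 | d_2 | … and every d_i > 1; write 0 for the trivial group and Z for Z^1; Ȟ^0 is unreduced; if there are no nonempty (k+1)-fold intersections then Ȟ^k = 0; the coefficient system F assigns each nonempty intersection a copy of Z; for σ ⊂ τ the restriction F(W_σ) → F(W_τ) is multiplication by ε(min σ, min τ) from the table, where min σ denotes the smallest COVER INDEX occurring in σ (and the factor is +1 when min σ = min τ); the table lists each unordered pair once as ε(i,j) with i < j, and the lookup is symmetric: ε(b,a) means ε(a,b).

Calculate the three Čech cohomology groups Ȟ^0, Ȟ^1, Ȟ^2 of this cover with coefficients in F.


Ȟ^0 ≅ 0,  Ȟ^1 ≅ Z/2,  Ȟ^2 ≅ 0

cover nerve:
  W12={v,d} W16={t} W23={z,b} W34={u,w,a,g} W45={p,y,h} W56={i}
C dims 6,6; δ0: rk 6, SNF 1^5·2
Ȟ^0: (6−6)−0=0 ⇒ 0
Ȟ^1: (6−0)−6=0 plus torsion [2] ⇒ Z/2
Ȟ^2: (0−0)−0=0 ⇒ 0


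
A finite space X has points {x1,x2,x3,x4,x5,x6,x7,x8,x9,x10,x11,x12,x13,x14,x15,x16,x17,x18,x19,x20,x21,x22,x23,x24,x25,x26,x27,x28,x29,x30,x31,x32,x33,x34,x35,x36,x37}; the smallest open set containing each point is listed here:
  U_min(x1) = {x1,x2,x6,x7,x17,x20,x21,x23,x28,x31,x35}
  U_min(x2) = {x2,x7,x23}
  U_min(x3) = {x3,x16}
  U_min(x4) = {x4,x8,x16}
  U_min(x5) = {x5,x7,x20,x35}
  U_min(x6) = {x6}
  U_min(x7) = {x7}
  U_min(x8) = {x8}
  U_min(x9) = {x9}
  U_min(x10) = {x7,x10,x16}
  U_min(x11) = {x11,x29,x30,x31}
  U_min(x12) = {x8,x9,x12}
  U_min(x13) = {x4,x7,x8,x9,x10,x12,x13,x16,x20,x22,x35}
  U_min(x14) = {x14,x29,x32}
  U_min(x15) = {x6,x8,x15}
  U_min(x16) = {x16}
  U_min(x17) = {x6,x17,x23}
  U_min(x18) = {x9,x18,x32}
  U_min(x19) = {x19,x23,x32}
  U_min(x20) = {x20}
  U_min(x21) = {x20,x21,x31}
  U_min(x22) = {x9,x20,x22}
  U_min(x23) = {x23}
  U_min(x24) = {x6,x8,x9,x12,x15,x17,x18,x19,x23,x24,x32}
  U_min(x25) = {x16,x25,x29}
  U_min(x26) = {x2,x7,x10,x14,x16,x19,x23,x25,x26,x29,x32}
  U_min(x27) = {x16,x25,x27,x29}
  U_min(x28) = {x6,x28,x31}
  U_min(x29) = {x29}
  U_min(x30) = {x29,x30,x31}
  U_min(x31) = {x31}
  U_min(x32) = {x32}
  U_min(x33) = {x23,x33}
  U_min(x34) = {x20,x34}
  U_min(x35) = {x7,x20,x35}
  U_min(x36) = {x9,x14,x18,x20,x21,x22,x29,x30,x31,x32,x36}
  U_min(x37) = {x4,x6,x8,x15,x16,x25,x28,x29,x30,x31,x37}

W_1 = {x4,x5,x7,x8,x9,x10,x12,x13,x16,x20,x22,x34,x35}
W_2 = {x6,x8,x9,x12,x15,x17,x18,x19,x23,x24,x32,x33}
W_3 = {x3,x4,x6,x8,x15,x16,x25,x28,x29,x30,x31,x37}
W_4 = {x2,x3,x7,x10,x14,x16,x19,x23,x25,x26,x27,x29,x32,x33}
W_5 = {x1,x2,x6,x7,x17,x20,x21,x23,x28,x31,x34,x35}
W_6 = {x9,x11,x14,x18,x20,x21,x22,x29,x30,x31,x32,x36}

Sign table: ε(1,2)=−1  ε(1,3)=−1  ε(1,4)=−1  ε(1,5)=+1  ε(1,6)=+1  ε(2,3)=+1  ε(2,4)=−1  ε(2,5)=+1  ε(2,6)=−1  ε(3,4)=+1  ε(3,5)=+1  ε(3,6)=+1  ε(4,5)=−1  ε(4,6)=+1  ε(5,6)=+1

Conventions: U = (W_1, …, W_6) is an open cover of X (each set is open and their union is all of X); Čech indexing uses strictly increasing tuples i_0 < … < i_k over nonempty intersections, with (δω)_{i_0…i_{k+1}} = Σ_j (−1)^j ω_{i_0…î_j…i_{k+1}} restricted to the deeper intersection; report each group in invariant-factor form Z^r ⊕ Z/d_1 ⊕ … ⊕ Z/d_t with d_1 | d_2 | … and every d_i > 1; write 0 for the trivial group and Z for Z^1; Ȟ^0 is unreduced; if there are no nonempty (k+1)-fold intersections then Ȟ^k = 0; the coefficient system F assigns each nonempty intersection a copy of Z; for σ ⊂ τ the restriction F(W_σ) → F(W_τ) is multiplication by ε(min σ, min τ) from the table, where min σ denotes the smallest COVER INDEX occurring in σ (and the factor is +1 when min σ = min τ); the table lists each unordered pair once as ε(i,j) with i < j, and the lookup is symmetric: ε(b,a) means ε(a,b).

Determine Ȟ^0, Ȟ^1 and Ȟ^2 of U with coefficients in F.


Ȟ^0 = 0, Ȟ^1 = Z/2 and Ȟ^2 = Z

nonempty overlaps:
  W12={x8,x9,x12} W13={x4,x8,x16} W14={x7,x10,x16} W15={x7,x20,x34,x35} W16={x9,x20,x22} W23={x6,x8,x15} W24={x19,x23,x32,x33} W25={x6,x17,x23} W26={x9,x18,x32} W34={x3,x16,x25,x29} W35={x6,x28,x31} W36={x29,x30,x31} W45={x2,x7,x23} W46={x14,x29,x32} W56={x20,x21,x31}
  W123={x8} W126={x9} W134={x16} W145={x7} W156={x20} W235={x6} W245={x23} W246={x32} W346={x29} W356={x31}
C dims 6,15,10; δ0: rk 6, SNF 1^5·2; δ1: rk 9, SNF 1^9
degree 0: 6−6−0 = 0 → Ȟ^0 ≅ 0
degree 1: 15−9−6 = 0 plus torsion [2] → Ȟ^1 ≅ Z/2
degree 2: 10−0−9 = 1 → Ȟ^2 ≅ Z


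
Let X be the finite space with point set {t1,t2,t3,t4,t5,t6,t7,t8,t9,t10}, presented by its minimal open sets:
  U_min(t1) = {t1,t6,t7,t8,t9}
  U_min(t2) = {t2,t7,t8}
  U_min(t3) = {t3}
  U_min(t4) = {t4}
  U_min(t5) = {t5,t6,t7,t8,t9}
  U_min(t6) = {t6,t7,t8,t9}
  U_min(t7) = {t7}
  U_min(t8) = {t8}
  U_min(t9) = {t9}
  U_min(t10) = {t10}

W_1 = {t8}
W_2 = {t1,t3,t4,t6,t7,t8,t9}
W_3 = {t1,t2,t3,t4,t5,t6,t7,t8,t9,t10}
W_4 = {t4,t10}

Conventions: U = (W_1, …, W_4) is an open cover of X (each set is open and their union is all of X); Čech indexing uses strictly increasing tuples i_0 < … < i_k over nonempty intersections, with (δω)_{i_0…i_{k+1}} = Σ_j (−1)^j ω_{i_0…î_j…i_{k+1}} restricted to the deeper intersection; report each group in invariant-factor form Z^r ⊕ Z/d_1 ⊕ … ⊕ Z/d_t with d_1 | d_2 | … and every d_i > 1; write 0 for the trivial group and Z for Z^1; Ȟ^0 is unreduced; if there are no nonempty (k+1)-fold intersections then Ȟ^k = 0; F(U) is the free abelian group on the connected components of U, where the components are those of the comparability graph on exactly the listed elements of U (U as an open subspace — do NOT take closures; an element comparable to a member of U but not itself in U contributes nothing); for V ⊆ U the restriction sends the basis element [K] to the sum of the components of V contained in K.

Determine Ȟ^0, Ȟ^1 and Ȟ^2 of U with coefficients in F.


cover nerve:
  W12={t8} W13={t8} W23={t1,t3,t4,t6,t7,t8,t9} W24={t4} W34={t4,t10}
  W123={t8} W234={t4}
components per intersection:
  W1: {t8}
  W2: {t1,t6,t7,t8,t9} {t3} {t4}
  W3: {t1,t2,t5,t6,t7,t8,t9} {t3} {t4} {t10}
  W4: {t4} {t10}
  W12: {t8}
  W13: {t8}
  W23: {t1,t6,t7,t8,t9} {t3} {t4}
  W24: {t4}
  W34: {t4} {t10}
  W123: {t8}
  W234: {t4}
C dims 10,8,2; δ0: rk 6, SNF 1^6; δ1: rk 2, SNF 1^2
Ȟ^0: (10−6)−0=4 ⇒ Z^4
Ȟ^1: (8−2)−6=0 ⇒ 0
Ȟ^2: (2−0)−2=0 ⇒ 0

Ȟ^0 = Z^4, Ȟ^1 = 0, Ȟ^2 = 0


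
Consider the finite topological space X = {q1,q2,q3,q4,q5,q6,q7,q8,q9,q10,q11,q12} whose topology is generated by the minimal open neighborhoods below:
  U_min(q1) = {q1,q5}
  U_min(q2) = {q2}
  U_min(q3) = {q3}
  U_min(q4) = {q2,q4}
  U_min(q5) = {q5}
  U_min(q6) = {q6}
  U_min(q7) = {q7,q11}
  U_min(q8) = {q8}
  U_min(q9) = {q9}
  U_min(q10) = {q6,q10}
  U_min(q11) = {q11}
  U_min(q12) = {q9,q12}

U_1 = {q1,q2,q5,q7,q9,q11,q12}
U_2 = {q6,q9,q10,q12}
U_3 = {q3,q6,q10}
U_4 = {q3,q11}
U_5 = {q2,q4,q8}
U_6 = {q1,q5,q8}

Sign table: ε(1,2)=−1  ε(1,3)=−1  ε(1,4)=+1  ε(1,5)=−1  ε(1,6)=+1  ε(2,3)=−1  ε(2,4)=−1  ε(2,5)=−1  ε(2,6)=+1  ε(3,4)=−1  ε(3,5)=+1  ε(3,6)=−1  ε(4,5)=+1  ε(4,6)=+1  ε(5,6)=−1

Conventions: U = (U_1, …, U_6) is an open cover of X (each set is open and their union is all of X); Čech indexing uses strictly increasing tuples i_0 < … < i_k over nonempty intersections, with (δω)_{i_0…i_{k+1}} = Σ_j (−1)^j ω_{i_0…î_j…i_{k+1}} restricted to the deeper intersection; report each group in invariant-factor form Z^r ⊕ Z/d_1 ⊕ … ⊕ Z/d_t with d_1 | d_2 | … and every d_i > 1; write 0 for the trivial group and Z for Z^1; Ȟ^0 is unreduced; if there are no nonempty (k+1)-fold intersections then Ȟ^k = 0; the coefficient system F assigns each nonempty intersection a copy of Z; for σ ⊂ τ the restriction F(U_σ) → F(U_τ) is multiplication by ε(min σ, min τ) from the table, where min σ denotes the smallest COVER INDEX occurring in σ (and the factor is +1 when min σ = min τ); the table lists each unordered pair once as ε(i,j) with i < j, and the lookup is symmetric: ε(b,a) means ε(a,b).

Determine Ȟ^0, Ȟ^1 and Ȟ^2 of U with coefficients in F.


Ȟ^0 = 0,  Ȟ^1 = Z ⊕ Z/2,  Ȟ^2 = 0

cover nerve:
  U12={q9,q12} U14={q11} U15={q2} U16={q1,q5} U23={q6,q10} U34={q3} U56={q8}
C dims 6,7; δ0: rk 6, SNF 1^5·2
Ȟ^0: (6−6)−0=0 ⇒ 0
Ȟ^1: (7−0)−6=1 plus torsion [2] ⇒ Z ⊕ Z/2
Ȟ^2: (0−0)−0=0 ⇒ 0


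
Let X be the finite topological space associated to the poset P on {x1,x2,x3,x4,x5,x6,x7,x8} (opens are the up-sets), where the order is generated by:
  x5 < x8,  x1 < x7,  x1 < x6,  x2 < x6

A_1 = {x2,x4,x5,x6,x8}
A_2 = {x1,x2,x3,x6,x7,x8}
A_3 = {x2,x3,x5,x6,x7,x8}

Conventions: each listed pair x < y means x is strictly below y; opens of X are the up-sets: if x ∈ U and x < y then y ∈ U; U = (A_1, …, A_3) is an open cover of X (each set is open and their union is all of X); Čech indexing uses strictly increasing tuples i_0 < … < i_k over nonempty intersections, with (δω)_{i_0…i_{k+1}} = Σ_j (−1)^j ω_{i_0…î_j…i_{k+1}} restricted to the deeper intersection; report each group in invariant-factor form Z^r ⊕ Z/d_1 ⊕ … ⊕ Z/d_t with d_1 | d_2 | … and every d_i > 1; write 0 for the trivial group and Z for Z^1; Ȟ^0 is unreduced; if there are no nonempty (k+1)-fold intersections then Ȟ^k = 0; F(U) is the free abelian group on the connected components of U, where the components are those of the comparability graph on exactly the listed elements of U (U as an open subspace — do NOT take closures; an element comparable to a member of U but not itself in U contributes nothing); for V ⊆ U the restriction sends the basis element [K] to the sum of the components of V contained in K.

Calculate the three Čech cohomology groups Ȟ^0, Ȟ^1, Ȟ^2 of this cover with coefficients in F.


Ȟ^0(U;F) ≅ Z^4, Ȟ^1(U;F) ≅ 0 and Ȟ^2(U;F) ≅ 0

nerve simplices:
  A12={x2,x6,x8} A13={x2,x5,x6,x8} A23={x2,x3,x6,x7,x8}
  A123={x2,x6,x8}
components per intersection:
  A1: {x2,x6} {x4} {x5,x8}
  A2: {x1,x2,x6,x7} {x3} {x8}
  A3: {x2,x6} {x3} {x5,x8} {x7}
  A12: {x2,x6} {x8}
  A13: {x2,x6} {x5,x8}
  A23: {x2,x6} {x3} {x7} {x8}
  A123: {x2,x6} {x8}
C dims 10,8,2; δ0: rk 6, SNF 1^6; δ1: rk 2, SNF 1^2
degree 0: 10−6−0 = 4 → Ȟ^0 ≅ Z^4
degree 1: 8−2−6 = 0 → Ȟ^1 ≅ 0
degree 2: 2−0−2 = 0 → Ȟ^2 ≅ 0


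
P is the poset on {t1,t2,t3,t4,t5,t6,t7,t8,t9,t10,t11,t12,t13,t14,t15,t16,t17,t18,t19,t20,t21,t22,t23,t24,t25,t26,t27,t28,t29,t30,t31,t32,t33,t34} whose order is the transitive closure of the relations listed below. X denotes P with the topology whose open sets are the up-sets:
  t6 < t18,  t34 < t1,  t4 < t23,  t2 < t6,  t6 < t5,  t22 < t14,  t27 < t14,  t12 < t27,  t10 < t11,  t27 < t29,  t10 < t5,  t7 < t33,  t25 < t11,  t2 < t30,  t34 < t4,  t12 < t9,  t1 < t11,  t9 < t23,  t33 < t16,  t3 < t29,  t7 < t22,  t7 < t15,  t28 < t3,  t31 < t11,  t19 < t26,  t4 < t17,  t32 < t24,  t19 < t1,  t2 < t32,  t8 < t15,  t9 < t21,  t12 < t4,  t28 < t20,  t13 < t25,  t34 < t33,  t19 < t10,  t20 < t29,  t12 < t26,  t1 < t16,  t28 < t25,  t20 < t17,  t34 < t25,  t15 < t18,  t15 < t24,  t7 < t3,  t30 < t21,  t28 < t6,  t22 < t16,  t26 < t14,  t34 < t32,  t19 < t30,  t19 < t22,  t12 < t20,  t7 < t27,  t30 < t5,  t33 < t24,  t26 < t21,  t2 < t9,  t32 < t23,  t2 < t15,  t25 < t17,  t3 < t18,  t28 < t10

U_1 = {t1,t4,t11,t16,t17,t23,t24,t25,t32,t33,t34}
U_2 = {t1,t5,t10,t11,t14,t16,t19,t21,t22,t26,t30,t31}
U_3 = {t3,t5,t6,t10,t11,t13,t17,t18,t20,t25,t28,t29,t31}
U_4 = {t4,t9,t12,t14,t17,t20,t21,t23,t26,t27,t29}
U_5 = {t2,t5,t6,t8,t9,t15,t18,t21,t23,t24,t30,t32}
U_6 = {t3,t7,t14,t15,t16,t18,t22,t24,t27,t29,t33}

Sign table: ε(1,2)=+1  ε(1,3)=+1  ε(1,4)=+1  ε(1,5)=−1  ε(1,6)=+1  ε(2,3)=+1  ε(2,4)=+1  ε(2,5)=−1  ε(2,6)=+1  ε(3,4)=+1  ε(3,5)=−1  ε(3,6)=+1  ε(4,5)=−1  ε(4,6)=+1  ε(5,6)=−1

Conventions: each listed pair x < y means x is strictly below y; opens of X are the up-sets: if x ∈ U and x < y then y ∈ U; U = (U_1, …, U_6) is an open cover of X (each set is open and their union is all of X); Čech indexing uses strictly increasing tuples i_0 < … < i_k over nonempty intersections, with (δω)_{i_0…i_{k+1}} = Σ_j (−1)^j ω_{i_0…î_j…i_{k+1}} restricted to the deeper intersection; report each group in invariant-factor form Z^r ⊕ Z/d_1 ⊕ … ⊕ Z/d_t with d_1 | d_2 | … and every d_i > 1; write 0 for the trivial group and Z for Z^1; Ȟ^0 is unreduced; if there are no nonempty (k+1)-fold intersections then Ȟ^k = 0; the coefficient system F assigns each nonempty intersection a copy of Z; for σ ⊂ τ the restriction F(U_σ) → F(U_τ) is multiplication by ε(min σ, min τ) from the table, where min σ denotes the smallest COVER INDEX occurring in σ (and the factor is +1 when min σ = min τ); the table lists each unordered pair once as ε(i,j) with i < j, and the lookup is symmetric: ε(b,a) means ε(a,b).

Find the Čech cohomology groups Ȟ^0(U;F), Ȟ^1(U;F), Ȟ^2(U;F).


Ȟ^0 = Z; Ȟ^1 = 0; Ȟ^2 = Z/2

cover nerve:
  U12={t1,t11,t16} U13={t11,t17,t25} U14={t4,t17,t23} U15={t23,t24,t32} U16={t16,t24,t33} U23={t5,t10,t11,t31} U24={t14,t21,t26} U25={t5,t21,t30} U26={t14,t16,t22} U34={t17,t20,t29} U35={t5,t6,t18} U36={t3,t18,t29} U45={t9,t21,t23} U46={t14,t27,t29} U56={t15,t18,t24}
  U123={t11} U126={t16} U134={t17} U145={t23} U156={t24} U235={t5} U245={t21} U246={t14} U346={t29} U356={t18}
C dims 6,15,10; δ0: rk 5, SNF 1^5; δ1: rk 10, SNF 1^9·2
Ȟ^0: (6−5)−0=1 ⇒ Z
Ȟ^1: (15−10)−5=0 ⇒ 0
Ȟ^2: (10−0)−10=0 plus torsion [2] ⇒ Z/2


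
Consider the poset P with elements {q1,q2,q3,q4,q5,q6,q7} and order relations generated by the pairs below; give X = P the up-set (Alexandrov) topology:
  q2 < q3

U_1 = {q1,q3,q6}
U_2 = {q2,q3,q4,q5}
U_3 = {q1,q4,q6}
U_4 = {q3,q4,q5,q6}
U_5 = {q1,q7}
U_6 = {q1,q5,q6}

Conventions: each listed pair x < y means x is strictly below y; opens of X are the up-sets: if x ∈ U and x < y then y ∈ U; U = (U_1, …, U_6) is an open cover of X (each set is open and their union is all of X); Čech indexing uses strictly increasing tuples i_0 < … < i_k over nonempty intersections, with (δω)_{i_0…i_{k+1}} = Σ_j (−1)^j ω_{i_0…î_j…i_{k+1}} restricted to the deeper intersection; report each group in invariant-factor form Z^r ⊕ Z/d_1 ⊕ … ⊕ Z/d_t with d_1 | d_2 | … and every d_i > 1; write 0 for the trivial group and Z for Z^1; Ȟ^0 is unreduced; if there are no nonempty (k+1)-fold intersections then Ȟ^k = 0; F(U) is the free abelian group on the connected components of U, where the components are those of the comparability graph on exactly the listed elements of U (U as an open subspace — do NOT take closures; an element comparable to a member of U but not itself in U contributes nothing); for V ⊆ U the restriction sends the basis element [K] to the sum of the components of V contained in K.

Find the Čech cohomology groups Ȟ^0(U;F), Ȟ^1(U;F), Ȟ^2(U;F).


nerve of the cover:
  U12={q3} U13={q1,q6} U14={q3,q6} U15={q1} U16={q1,q6} U23={q4} U24={q3,q4,q5} U26={q5} U34={q4,q6} U35={q1} U36={q1,q6} U46={q5,q6} U56={q1}
  U124={q3} U134={q6} U135={q1} U136={q1,q6} U146={q6} U156={q1} U234={q4} U246={q5} U346={q6} U356={q1}
  U1346={q6} U1356={q1}
components per intersection:
  U1: {q1} {q3} {q6}
  U2: {q2,q3} {q4} {q5}
  U3: {q1} {q4} {q6}
  U4: {q3} {q4} {q5} {q6}
  U5: {q1} {q7}
  U6: {q1} {q5} {q6}
  U12: {q3}
  U13: {q1} {q6}
  U14: {q3} {q6}
  U15: {q1}
  U16: {q1} {q6}
  U23: {q4}
  U24: {q3} {q4} {q5}
  U26: {q5}
  U34: {q4} {q6}
  U35: {q1}
  U36: {q1} {q6}
  U46: {q5} {q6}
  U56: {q1}
  U124: {q3}
  U134: {q6}
  U135: {q1}
  U136: {q1} {q6}
  U146: {q6}
  U156: {q1}
  U234: {q4}
  U246: {q5}
  U346: {q6}
  U356: {q1}
  U1346: {q6}
  U1356: {q1}
C dims 18,21,11,2; δ0: rk 12, SNF 1^12; δ1: rk 9, SNF 1^9; δ2: rk 2, SNF 1^2
Ȟ^0 = (18 − 12) − 0 = 6, so Ȟ^0 ≅ Z^6
Ȟ^1 = (21 − 9) − 12 = 0, so Ȟ^1 ≅ 0
Ȟ^2 = (11 − 2) − 9 = 0, so Ȟ^2 ≅ 0

Ȟ^0 = Z^6,  Ȟ^1 = 0,  Ȟ^2 = 0


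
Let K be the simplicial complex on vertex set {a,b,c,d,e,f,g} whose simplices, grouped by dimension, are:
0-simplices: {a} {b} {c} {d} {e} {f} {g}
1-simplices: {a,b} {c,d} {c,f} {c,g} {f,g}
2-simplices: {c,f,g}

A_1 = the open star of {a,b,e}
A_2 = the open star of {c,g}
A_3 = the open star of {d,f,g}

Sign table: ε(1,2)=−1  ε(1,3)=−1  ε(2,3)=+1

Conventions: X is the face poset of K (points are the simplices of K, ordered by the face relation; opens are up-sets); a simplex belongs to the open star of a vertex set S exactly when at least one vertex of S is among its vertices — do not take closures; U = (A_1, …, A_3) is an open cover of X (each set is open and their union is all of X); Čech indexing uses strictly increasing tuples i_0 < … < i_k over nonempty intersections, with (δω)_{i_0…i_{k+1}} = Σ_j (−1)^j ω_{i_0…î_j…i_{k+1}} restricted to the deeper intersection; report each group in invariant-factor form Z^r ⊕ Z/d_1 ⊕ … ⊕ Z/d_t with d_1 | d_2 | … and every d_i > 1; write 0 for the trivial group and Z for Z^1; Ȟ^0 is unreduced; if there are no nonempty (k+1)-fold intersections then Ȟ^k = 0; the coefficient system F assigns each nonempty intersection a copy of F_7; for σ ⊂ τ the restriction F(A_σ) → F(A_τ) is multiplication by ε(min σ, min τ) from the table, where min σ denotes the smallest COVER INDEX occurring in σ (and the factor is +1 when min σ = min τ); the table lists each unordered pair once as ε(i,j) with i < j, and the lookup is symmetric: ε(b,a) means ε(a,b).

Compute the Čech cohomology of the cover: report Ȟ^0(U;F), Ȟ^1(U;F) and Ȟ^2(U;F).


intersection data:
  A1={{a},{b},{e},{a,b}} A2={{c},{g},{c,d},{c,f},{c,g},{f,g},{c,f,g}} A3={{d},{f},{g},{c,d},{c,f},{c,g},{f,g},{c,f,g}}
  A23={{g},{c,d},{c,f},{c,g},{f,g},{c,f,g}}
C dims 3,1; δ0: rk_F7 1
Ȟ^0 = (3 − 1) − 0 = 2, so Ȟ^0 ≅ Z/7 ⊕ Z/7
Ȟ^1 = (1 − 0) − 1 = 0, so Ȟ^1 ≅ 0
Ȟ^2 = (0 − 0) − 0 = 0, so Ȟ^2 ≅ 0

Ȟ^0 ≅ Z/7 ⊕ Z/7, Ȟ^1 ≅ 0, Ȟ^2 ≅ 0


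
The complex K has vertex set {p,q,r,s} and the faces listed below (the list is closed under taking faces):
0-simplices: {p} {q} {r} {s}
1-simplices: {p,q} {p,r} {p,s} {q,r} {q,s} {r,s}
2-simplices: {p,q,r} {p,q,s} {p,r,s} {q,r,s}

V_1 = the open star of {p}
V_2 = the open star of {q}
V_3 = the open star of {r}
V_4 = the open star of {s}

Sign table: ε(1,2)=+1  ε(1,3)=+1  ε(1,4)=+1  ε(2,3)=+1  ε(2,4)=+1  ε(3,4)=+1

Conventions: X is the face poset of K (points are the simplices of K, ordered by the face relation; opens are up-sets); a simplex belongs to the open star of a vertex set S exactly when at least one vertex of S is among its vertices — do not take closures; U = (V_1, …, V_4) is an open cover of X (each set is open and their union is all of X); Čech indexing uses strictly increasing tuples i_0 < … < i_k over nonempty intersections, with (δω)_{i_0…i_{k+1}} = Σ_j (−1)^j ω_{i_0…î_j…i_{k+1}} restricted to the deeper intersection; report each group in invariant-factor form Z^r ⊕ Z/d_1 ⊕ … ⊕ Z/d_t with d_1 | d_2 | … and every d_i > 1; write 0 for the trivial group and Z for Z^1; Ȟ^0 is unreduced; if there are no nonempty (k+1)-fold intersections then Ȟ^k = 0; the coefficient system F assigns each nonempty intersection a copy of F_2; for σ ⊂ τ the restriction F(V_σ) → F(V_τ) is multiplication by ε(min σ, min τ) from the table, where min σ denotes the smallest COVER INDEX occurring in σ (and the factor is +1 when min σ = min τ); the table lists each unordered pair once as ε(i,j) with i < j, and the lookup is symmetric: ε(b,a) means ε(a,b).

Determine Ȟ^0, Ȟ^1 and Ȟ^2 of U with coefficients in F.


Ȟ^0(U;F) ≅ Z/2; Ȟ^1(U;F) ≅ 0; Ȟ^2(U;F) ≅ Z/2

intersection data:
  V1={{p},{p,q},{p,r},{p,s},{p,q,r},{p,q,s},{p,r,s}} V2={{q},{p,q},{q,r},{q,s},{p,q,r},{p,q,s},{q,r,s}} V3={{r},{p,r},{q,r},{r,s},{p,q,r},{p,r,s},{q,r,s}} V4={{s},{p,s},{q,s},{r,s},{p,q,s},{p,r,s},{q,r,s}}
  V12={{p,q},{p,q,r},{p,q,s}} V13={{p,r},{p,q,r},{p,r,s}} V14={{p,s},{p,q,s},{p,r,s}} V23={{q,r},{p,q,r},{q,r,s}} V24={{q,s},{p,q,s},{q,r,s}} V34={{r,s},{p,r,s},{q,r,s}}
  V123={{p,q,r}} V124={{p,q,s}} V134={{p,r,s}} V234={{q,r,s}}
C dims 4,6,4; δ0: rk_F2 3; δ1: rk_F2 3
Ȟ^0 = (4 − 3) − 0 = 1, so Ȟ^0 ≅ Z/2
Ȟ^1 = (6 − 3) − 3 = 0, so Ȟ^1 ≅ 0
Ȟ^2 = (4 − 0) − 3 = 1, so Ȟ^2 ≅ Z/2
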